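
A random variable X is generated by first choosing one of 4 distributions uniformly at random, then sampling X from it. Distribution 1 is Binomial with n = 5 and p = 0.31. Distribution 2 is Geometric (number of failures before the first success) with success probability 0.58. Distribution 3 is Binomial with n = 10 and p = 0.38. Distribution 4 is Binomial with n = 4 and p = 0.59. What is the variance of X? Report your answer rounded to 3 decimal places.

Per component, 1: μ=1.55, E[X²]=3.472; 2: μ=0.724138, E[X²]=1.77289; 3: μ=3.8, E[X²]=16.796; 4: μ=2.36, E[X²]=6.5372.
E[X] = 0.25·1.55 + 0.25·0.724138 + 0.25·3.8 + 0.25·2.36 = 2.10853.
E[X²] = 0.25·3.472 + 0.25·1.77289 + 0.25·16.796 + 0.25·6.5372 = 7.14452.
Var(X) = E[X²] − (E[X])² = 7.14452 − 4.44592 = 2.6986.

2.699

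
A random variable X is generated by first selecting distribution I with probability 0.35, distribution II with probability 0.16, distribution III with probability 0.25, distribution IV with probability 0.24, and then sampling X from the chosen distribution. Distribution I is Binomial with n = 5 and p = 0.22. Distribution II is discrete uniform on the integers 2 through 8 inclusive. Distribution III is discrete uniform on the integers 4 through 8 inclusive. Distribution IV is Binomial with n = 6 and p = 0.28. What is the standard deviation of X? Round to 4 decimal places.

2.5089

Per component, I: μ=1.1, E[X²]=2.068; II: μ=5, E[X²]=29; III: μ=6, E[X²]=38; IV: μ=1.68, E[X²]=4.032.
E[X] = 0.35·1.1 + 0.16·5 + 0.25·6 + 0.24·1.68 = 3.0882.
E[X²] = 0.35·2.068 + 0.16·29 + 0.25·38 + 0.24·4.032 = 15.8315.
Var(X) = E[X²] − (E[X])² = 15.8315 − 9.53698 = 6.2945.
SD(X) = √6.2945 = 2.50888.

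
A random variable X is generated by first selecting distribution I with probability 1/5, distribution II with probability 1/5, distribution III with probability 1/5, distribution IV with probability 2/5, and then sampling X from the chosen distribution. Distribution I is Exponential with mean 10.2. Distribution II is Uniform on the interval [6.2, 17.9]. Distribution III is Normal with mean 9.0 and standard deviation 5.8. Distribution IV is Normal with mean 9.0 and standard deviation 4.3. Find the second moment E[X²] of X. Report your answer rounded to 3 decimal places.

135.662

For each component E[X²] = Var + (mean)², giving I: 208.08; II: 156.61; III: 114.64; IV: 99.49.
Overall E[X²] = 0.2·208.08 + 0.2·156.61 + 0.2·114.64 + 0.4·99.49 = 135.662.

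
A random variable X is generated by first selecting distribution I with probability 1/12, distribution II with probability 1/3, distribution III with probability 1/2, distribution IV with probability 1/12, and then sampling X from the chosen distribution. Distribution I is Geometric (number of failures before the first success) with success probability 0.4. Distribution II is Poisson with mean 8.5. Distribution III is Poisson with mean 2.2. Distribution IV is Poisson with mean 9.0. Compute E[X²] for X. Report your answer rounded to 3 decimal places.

38.437

For each component E[X²] = Var + (mean)², giving I: 6; II: 80.75; III: 7.04; IV: 90.
Overall E[X²] = 0.0833333·6 + 0.333333·80.75 + 0.5·7.04 + 0.0833333·90 = 38.4367.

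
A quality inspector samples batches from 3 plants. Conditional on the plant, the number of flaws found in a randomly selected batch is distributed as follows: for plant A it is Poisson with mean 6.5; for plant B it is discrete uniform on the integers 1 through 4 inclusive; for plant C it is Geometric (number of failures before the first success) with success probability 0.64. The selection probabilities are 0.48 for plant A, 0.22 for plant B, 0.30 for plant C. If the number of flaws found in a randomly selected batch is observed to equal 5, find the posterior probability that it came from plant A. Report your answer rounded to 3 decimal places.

0.984

Likelihoods P(X=5 | ·): A: 0.145369; B: 0; C: 0.00386984.
Posterior ∝ prior × likelihood. Numerator for A: 0.48·0.145369 = 0.0697771.
Normalizing constant: 0.48·0.145369 + 0.22·0 + 0.3·0.00386984 = 0.070938.
P(A | observation) = 0.0697771 / 0.070938 = 0.983634.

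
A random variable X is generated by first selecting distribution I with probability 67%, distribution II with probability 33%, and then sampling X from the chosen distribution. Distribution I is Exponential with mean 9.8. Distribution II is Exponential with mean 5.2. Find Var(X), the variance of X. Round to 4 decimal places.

77.9485

Per component, I: μ=9.8, E[X²]=192.08; II: μ=5.2, E[X²]=54.08.
E[X] = 0.67·9.8 + 0.33·5.2 = 8.282.
E[X²] = 0.67·192.08 + 0.33·54.08 = 146.54.
Var(X) = E[X²] − (E[X])² = 146.54 − 68.5915 = 77.9485.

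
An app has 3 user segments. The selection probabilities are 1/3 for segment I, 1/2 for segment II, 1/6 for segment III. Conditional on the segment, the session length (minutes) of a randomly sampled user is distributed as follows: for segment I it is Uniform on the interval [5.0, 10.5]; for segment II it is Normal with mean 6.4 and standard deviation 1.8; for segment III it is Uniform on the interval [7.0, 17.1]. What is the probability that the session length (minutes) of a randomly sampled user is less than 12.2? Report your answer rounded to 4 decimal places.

Conditional on each segment, P(X < 12.2): I: 1; II: 0.999364; III: 0.514851.
By total probability, P(X < 12.2) = 0.333333·1 + 0.5·0.999364 + 0.166667·0.514851 = 0.918824.

0.9188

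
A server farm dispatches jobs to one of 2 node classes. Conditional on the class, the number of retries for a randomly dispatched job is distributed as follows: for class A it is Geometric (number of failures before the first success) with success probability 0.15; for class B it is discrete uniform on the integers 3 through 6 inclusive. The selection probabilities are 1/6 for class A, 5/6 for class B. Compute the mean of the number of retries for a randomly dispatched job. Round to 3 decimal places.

Component means — A: 5.66667; B: 4.5.
E[X] = 0.166667·5.66667 + 0.833333·4.5 = 4.69444.

4.694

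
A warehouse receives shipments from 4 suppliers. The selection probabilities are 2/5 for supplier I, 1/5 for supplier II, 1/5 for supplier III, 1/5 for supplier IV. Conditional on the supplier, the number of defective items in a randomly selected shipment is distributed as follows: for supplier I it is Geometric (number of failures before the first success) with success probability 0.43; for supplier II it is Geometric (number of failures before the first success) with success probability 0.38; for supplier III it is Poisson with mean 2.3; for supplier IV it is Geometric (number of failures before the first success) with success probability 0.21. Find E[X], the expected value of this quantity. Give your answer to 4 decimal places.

Component means — I: 1.32558; II: 1.63158; III: 2.3; IV: 3.7619.
E[X] = 0.4·1.32558 + 0.2·1.63158 + 0.2·2.3 + 0.2·3.7619 = 2.06893.

2.0689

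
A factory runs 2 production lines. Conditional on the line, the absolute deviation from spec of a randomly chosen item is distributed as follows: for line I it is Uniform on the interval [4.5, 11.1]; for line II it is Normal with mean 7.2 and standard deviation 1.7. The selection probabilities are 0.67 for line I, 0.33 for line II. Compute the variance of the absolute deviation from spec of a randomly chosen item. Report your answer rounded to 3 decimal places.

3.465

Per component, I: μ=7.8, E[X²]=64.47; II: μ=7.2, E[X²]=54.73.
E[X] = 0.67·7.8 + 0.33·7.2 = 7.602.
E[X²] = 0.67·64.47 + 0.33·54.73 = 61.2558.
Var(X) = E[X²] − (E[X])² = 61.2558 − 57.7904 = 3.4654.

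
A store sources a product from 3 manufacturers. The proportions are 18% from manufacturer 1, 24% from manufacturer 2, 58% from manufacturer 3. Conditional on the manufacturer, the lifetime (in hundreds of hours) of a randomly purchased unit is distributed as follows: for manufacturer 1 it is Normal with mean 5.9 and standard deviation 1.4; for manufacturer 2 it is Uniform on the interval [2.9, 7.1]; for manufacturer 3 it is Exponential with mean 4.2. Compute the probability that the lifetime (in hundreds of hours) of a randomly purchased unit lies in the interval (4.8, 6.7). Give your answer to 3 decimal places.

Conditional on each manufacturer, P(4.8 < X < 6.7): 1: 0.500128; 2: 0.452381; 3: 0.116046.
By total probability, P(4.8 < X < 6.7) = 0.18·0.500128 + 0.24·0.452381 + 0.58·0.116046 = 0.265901.

0.266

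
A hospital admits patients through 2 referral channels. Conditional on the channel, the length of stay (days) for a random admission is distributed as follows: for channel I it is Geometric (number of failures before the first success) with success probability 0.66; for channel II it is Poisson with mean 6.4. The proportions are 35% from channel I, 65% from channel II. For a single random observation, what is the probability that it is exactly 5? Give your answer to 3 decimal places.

Conditional on each channel, P(X = 5): I: 0.00299874; II: 0.148674.
By total probability, P(X = 5) = 0.35·0.00299874 + 0.65·0.148674 = 0.0976874.

0.098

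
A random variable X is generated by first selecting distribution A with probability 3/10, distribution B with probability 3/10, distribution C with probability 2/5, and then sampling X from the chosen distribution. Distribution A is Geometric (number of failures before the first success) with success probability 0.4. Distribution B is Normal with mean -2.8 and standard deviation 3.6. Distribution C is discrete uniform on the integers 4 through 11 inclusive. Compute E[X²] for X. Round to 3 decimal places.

32.640

For each component E[X²] = Var + (mean)², giving A: 6; B: 20.8; C: 61.5.
Overall E[X²] = 0.3·6 + 0.3·20.8 + 0.4·61.5 = 32.64.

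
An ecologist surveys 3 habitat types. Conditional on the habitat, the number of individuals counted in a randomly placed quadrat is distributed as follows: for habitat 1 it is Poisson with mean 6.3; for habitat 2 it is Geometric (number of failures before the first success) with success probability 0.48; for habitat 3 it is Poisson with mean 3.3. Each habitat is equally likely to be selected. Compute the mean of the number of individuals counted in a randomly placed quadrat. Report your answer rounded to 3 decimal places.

3.561

Component means — 1: 6.3; 2: 1.08333; 3: 3.3.
E[X] = 0.333333·6.3 + 0.333333·1.08333 + 0.333333·3.3 = 3.56111.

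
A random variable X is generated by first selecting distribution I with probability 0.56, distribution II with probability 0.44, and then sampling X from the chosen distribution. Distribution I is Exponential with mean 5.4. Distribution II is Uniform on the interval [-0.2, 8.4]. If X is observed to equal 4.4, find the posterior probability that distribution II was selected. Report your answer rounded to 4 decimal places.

Likelihoods f(4.4 | ·): I: 0.0819854; II: 0.116279.
Posterior ∝ prior × likelihood. Numerator for II: 0.44·0.116279 = 0.0511628.
Normalizing constant: 0.56·0.0819854 + 0.44·0.116279 = 0.0970746.
P(II | observation) = 0.0511628 / 0.0970746 = 0.527046.

0.5270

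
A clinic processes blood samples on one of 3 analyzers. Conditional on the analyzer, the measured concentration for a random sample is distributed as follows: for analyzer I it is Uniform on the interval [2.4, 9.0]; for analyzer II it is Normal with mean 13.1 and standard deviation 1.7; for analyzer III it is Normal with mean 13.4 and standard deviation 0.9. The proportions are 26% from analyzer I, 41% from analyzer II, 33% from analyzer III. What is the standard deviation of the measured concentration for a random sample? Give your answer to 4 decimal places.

3.6514

Per component, I: μ=5.7, E[X²]=36.12; II: μ=13.1, E[X²]=174.5; III: μ=13.4, E[X²]=180.37.
E[X] = 0.26·5.7 + 0.41·13.1 + 0.33·13.4 = 11.275.
E[X²] = 0.26·36.12 + 0.41·174.5 + 0.33·180.37 = 140.458.
Var(X) = E[X²] − (E[X])² = 140.458 − 127.126 = 13.3327.
SD(X) = √13.3327 = 3.65139.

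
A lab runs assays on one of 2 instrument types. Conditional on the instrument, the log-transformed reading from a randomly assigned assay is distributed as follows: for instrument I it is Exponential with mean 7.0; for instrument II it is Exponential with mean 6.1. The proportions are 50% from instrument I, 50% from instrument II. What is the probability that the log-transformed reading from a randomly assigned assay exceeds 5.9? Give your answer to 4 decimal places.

0.4053

Conditional on each instrument, P(X > 5.9): I: 0.430479; II: 0.380141.
By total probability, P(X > 5.9) = 0.5·0.430479 + 0.5·0.380141 = 0.40531.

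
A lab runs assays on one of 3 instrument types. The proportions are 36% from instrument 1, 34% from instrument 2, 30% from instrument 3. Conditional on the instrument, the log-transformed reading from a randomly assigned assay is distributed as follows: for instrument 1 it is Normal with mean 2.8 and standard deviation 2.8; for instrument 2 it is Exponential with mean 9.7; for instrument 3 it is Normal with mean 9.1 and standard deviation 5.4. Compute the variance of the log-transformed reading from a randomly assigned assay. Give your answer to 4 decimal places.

Per component, 1: μ=2.8, E[X²]=15.68; 2: μ=9.7, E[X²]=188.18; 3: μ=9.1, E[X²]=111.97.
E[X] = 0.36·2.8 + 0.34·9.7 + 0.3·9.1 = 7.036.
E[X²] = 0.36·15.68 + 0.34·188.18 + 0.3·111.97 = 103.217.
Var(X) = E[X²] − (E[X])² = 103.217 − 49.5053 = 53.7117.

53.7117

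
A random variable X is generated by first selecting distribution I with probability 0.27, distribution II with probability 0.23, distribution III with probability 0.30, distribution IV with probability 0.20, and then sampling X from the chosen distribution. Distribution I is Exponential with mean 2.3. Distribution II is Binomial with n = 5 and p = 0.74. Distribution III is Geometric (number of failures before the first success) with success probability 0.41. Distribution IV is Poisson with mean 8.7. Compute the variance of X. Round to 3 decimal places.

Per component, I: μ=2.3, E[X²]=10.58; II: μ=3.7, E[X²]=14.652; III: μ=1.43902, E[X²]=5.58061; IV: μ=8.7, E[X²]=84.39.
E[X] = 0.27·2.3 + 0.23·3.7 + 0.3·1.43902 + 0.2·8.7 = 3.64371.
E[X²] = 0.27·10.58 + 0.23·14.652 + 0.3·5.58061 + 0.2·84.39 = 24.7787.
Var(X) = E[X²] − (E[X])² = 24.7787 − 13.2766 = 11.5021.

11.502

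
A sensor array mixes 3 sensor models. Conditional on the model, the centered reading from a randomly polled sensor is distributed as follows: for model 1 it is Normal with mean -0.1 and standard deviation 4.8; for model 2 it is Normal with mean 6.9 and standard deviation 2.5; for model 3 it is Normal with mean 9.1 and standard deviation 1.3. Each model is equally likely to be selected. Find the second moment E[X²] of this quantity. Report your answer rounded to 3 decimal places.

53.803

For each component E[X²] = Var + (mean)², giving 1: 23.05; 2: 53.86; 3: 84.5.
Overall E[X²] = 0.333333·23.05 + 0.333333·53.86 + 0.333333·84.5 = 53.8033.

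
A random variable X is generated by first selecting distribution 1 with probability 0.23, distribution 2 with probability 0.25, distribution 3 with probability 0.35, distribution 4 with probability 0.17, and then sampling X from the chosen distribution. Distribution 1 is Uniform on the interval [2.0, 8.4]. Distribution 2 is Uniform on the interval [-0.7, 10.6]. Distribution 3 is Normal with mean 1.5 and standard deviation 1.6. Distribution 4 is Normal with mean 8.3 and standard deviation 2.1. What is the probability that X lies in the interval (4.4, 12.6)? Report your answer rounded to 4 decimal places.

0.4543

Conditional on each component, P(4.4 < X < 12.6): 1: 0.625; 2: 0.548673; 3: 0.0349545; 4: 0.948056.
By total probability, P(4.4 < X < 12.6) = 0.23·0.625 + 0.25·0.548673 + 0.35·0.0349545 + 0.17·0.948056 = 0.454322.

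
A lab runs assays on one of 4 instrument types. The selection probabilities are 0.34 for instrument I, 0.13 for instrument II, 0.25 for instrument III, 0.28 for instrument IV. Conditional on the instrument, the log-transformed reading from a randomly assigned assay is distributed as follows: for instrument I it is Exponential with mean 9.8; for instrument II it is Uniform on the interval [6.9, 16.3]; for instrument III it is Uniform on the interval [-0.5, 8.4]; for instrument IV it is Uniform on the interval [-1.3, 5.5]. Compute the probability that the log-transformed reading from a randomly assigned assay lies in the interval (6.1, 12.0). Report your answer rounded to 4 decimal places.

Conditional on each instrument, P(6.1 < X < 12.0): I: 0.242721; II: 0.542553; III: 0.258427; IV: 0.
By total probability, P(6.1 < X < 12.0) = 0.34·0.242721 + 0.13·0.542553 + 0.25·0.258427 + 0.28·0 = 0.217664.

0.2177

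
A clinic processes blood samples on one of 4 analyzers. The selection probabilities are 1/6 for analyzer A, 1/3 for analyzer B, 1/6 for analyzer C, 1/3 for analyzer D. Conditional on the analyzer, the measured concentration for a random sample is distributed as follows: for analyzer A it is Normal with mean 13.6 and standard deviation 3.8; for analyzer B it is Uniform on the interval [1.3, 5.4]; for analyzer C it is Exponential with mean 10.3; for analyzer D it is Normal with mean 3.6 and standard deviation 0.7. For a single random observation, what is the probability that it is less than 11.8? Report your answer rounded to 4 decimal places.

Conditional on each analyzer, P(X < 11.8): A: 0.317863; B: 1; C: 0.681977; D: 1.
By total probability, P(X < 11.8) = 0.166667·0.317863 + 0.333333·1 + 0.166667·0.681977 + 0.333333·1 = 0.833307.

0.8333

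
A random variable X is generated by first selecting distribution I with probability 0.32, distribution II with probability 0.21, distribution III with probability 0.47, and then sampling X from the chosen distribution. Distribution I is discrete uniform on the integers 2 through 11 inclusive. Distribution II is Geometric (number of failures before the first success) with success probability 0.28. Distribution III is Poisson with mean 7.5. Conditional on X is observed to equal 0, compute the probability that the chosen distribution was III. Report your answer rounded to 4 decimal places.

0.0044

Likelihoods P(X=0 | ·): I: 0; II: 0.28; III: 0.000553084.
Posterior ∝ prior × likelihood. Numerator for III: 0.47·0.000553084 = 0.00025995.
Normalizing constant: 0.32·0 + 0.21·0.28 + 0.47·0.000553084 = 0.0590599.
P(III | observation) = 0.00025995 / 0.0590599 = 0.00440145.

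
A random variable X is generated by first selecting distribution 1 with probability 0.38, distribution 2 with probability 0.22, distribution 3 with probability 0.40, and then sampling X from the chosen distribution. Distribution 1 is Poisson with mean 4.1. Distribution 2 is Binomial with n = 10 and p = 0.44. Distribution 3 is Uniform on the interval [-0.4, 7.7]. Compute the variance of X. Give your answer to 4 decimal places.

4.3749

Per component, 1: μ=4.1, E[X²]=20.91; 2: μ=4.4, E[X²]=21.824; 3: μ=3.65, E[X²]=18.79.
E[X] = 0.38·4.1 + 0.22·4.4 + 0.4·3.65 = 3.986.
E[X²] = 0.38·20.91 + 0.22·21.824 + 0.4·18.79 = 20.2631.
Var(X) = E[X²] − (E[X])² = 20.2631 − 15.8882 = 4.37488.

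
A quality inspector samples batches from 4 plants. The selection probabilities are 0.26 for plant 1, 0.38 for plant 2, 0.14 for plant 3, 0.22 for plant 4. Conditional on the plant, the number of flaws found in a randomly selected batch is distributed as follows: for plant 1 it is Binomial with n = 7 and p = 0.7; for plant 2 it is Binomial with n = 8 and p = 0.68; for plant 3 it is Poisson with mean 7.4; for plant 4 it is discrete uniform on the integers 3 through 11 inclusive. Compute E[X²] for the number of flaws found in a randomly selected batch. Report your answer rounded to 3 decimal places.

For each component E[X²] = Var + (mean)², giving 1: 25.48; 2: 31.3344; 3: 62.16; 4: 55.6667.
Overall E[X²] = 0.26·25.48 + 0.38·31.3344 + 0.14·62.16 + 0.22·55.6667 = 39.4809.

39.481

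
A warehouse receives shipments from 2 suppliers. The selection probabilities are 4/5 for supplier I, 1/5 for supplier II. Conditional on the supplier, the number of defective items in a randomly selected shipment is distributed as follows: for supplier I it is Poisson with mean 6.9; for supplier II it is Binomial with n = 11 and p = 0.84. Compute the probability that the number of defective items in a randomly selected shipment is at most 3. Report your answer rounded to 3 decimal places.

Conditional on each supplier, P(X ≤ 3): I: 0.0871296; II: 4.47734e-05.
By total probability, P(X ≤ 3) = 0.8·0.0871296 + 0.2·4.47734e-05 = 0.0697126.

0.070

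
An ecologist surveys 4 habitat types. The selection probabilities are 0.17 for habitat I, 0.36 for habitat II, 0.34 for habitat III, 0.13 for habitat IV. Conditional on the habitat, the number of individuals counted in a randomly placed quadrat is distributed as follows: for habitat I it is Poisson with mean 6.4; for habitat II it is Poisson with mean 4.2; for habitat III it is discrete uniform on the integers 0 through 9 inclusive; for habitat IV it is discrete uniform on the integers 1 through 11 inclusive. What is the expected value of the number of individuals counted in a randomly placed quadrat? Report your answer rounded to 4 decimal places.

Component means — I: 6.4; II: 4.2; III: 4.5; IV: 6.
E[X] = 0.17·6.4 + 0.36·4.2 + 0.34·4.5 + 0.13·6 = 4.91.

4.9100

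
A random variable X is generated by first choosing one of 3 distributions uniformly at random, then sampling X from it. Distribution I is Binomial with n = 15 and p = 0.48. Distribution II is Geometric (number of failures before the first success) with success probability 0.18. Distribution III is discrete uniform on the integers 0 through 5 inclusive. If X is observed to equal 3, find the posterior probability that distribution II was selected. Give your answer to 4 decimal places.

Likelihoods P(X=3 | ·): I: 0.0196687; II: 0.0992462; III: 0.166667.
Posterior ∝ prior × likelihood. Numerator for II: 0.333333·0.0992462 = 0.0330821.
Normalizing constant: 0.333333·0.0196687 + 0.333333·0.0992462 + 0.333333·0.166667 = 0.0951939.
P(II | observation) = 0.0330821 / 0.0951939 = 0.347523.

0.3475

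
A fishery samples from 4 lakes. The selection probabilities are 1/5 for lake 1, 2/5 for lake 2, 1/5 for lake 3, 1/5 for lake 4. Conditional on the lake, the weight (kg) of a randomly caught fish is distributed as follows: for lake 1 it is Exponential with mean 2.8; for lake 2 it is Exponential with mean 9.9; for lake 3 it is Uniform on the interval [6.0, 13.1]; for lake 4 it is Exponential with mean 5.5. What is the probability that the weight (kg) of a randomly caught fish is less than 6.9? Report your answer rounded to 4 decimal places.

0.5521

Conditional on each lake, P(X < 6.9): 1: 0.91493; 2: 0.501908; 3: 0.126761; 4: 0.714795.
By total probability, P(X < 6.9) = 0.2·0.91493 + 0.4·0.501908 + 0.2·0.126761 + 0.2·0.714795 = 0.55206.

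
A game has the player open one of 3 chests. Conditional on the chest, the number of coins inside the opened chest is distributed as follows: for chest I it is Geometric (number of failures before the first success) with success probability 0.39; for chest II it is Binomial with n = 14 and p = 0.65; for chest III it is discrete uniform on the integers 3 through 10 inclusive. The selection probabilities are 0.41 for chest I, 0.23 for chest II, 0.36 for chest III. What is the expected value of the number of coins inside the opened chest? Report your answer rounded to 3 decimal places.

5.074

Component means — I: 1.5641; II: 9.1; III: 6.5.
E[X] = 0.41·1.5641 + 0.23·9.1 + 0.36·6.5 = 5.07428.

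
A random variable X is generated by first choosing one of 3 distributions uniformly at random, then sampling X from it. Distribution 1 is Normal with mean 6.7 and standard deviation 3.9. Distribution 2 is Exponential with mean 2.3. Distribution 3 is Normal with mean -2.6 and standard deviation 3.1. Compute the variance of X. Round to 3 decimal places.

Per component, 1: μ=6.7, E[X²]=60.1; 2: μ=2.3, E[X²]=10.58; 3: μ=-2.6, E[X²]=16.37.
E[X] = 0.333333·6.7 + 0.333333·2.3 + 0.333333·-2.6 = 2.13333.
E[X²] = 0.333333·60.1 + 0.333333·10.58 + 0.333333·16.37 = 29.0167.
Var(X) = E[X²] − (E[X])² = 29.0167 − 4.55111 = 24.4656.

24.466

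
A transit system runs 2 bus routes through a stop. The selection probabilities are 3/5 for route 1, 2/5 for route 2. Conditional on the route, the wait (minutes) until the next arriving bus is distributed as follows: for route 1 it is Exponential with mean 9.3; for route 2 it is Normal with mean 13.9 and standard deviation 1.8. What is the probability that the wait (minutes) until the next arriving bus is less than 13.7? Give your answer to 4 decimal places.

Conditional on each route, P(X < 13.7): 1: 0.77079; 2: 0.455764.
By total probability, P(X < 13.7) = 0.6·0.77079 + 0.4·0.455764 = 0.64478.

0.6448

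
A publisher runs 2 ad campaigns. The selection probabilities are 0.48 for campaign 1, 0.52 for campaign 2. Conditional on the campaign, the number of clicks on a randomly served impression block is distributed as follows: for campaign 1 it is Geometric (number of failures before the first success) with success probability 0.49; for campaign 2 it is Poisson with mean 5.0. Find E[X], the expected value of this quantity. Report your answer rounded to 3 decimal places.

3.100

Component means — 1: 1.04082; 2: 5.
E[X] = 0.48·1.04082 + 0.52·5 = 3.09959.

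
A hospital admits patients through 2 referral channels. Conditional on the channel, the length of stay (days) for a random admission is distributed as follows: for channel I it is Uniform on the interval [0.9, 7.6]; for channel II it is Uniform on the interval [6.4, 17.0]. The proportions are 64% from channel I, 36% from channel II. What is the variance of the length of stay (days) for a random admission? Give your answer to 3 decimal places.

Per component, I: μ=4.25, E[X²]=21.8033; II: μ=11.7, E[X²]=146.253.
E[X] = 0.64·4.25 + 0.36·11.7 = 6.932.
E[X²] = 0.64·21.8033 + 0.36·146.253 = 66.6053.
Var(X) = E[X²] − (E[X])² = 66.6053 − 48.0526 = 18.5527.

18.553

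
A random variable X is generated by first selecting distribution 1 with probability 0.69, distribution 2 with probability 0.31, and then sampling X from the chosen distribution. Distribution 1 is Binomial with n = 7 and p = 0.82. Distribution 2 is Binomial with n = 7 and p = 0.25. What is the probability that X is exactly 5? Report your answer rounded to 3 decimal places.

0.178

Conditional on each component, P(X = 5): 1: 0.252251; 2: 0.0115356.
By total probability, P(X = 5) = 0.69·0.252251 + 0.31·0.0115356 = 0.17763.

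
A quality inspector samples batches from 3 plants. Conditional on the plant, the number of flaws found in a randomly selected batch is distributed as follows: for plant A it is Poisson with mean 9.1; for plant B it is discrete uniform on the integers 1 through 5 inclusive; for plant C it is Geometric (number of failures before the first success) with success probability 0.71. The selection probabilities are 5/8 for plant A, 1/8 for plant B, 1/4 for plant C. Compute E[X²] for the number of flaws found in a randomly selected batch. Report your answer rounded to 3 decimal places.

59.004

For each component E[X²] = Var + (mean)², giving A: 91.91; B: 11; C: 0.742115.
Overall E[X²] = 0.625·91.91 + 0.125·11 + 0.25·0.742115 = 59.0043.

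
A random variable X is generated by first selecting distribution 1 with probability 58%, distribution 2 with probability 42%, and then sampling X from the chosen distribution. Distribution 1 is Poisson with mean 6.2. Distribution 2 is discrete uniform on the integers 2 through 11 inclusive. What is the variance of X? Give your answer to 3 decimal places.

Per component, 1: μ=6.2, E[X²]=44.64; 2: μ=6.5, E[X²]=50.5.
E[X] = 0.58·6.2 + 0.42·6.5 = 6.326.
E[X²] = 0.58·44.64 + 0.42·50.5 = 47.1012.
Var(X) = E[X²] − (E[X])² = 47.1012 − 40.0183 = 7.08292.

7.083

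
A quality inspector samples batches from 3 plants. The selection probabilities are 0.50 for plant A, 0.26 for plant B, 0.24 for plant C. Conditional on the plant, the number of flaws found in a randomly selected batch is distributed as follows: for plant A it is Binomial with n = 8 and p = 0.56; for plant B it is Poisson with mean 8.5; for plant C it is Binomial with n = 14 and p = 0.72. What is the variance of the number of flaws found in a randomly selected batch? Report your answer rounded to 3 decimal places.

Per component, A: μ=4.48, E[X²]=22.0416; B: μ=8.5, E[X²]=80.75; C: μ=10.08, E[X²]=104.429.
E[X] = 0.5·4.48 + 0.26·8.5 + 0.24·10.08 = 6.8692.
E[X²] = 0.5·22.0416 + 0.26·80.75 + 0.24·104.429 = 57.0787.
Var(X) = E[X²] − (E[X])² = 57.0787 − 47.1859 = 9.8928.

9.893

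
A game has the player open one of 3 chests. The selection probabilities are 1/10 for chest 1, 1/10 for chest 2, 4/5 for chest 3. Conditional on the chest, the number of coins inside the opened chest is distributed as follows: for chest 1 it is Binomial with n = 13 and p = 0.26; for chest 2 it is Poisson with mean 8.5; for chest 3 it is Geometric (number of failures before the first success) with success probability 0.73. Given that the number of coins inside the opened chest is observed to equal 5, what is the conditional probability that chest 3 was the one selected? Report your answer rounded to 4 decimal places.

0.0379

Likelihoods P(X=5 | ·): 1: 0.137499; 2: 0.0752333; 3: 0.00104747.
Posterior ∝ prior × likelihood. Numerator for 3: 0.8·0.00104747 = 0.000837976.
Normalizing constant: 0.1·0.137499 + 0.1·0.0752333 + 0.8·0.00104747 = 0.0221112.
P(3 | observation) = 0.000837976 / 0.0221112 = 0.0378983.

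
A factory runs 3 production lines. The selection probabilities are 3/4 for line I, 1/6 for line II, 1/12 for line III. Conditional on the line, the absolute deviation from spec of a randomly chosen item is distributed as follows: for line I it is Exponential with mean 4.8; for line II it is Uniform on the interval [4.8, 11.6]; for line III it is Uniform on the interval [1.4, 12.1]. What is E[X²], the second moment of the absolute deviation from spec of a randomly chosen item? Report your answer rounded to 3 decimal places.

51.001

For each component E[X²] = Var + (mean)², giving I: 46.08; II: 71.0933; III: 55.1033.
Overall E[X²] = 0.75·46.08 + 0.166667·71.0933 + 0.0833333·55.1033 = 51.0008.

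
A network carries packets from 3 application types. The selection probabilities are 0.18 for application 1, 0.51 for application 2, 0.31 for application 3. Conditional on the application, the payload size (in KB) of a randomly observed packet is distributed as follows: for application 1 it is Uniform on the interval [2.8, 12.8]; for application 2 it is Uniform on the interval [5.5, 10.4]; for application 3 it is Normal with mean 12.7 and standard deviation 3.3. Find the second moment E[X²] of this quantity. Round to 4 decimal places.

For each component E[X²] = Var + (mean)², giving 1: 69.1733; 2: 65.2033; 3: 172.18.
Overall E[X²] = 0.18·69.1733 + 0.51·65.2033 + 0.31·172.18 = 99.0807.

99.0807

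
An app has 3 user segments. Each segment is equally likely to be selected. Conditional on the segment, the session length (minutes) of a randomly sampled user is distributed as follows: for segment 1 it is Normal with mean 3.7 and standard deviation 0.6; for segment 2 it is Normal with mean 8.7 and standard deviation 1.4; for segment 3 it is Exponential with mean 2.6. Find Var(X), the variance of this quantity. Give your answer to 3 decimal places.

Per component, 1: μ=3.7, E[X²]=14.05; 2: μ=8.7, E[X²]=77.65; 3: μ=2.6, E[X²]=13.52.
E[X] = 0.333333·3.7 + 0.333333·8.7 + 0.333333·2.6 = 5.
E[X²] = 0.333333·14.05 + 0.333333·77.65 + 0.333333·13.52 = 35.0733.
Var(X) = E[X²] − (E[X])² = 35.0733 − 25 = 10.0733.

10.073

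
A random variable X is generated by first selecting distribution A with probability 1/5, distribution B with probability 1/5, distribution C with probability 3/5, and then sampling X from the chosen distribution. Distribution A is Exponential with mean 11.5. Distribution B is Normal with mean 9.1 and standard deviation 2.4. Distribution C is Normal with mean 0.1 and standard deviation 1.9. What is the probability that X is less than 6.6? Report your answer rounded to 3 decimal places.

0.717

Conditional on each component, P(X < 6.6): A: 0.436683; B: 0.148783; C: 0.999688.
By total probability, P(X < 6.6) = 0.2·0.436683 + 0.2·0.148783 + 0.6·0.999688 = 0.716906.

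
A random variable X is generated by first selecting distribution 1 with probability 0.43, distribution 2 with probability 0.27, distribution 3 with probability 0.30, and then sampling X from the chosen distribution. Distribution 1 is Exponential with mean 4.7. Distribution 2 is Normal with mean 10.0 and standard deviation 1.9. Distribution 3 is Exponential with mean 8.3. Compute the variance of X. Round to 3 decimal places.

36.308

Per component, 1: μ=4.7, E[X²]=44.18; 2: μ=10, E[X²]=103.61; 3: μ=8.3, E[X²]=137.78.
E[X] = 0.43·4.7 + 0.27·10 + 0.3·8.3 = 7.211.
E[X²] = 0.43·44.18 + 0.27·103.61 + 0.3·137.78 = 88.3061.
Var(X) = E[X²] − (E[X])² = 88.3061 − 51.9985 = 36.3076.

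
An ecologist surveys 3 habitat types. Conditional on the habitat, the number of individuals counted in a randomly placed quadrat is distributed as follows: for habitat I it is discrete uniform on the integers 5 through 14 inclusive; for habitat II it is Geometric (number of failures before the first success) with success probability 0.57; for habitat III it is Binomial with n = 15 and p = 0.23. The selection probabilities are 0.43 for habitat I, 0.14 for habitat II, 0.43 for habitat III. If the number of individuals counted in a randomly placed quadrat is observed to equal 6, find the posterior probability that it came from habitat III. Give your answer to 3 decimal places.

Likelihoods P(X=6 | ·): I: 0.1; II: 0.00360318; III: 0.0704998.
Posterior ∝ prior × likelihood. Numerator for III: 0.43·0.0704998 = 0.0303149.
Normalizing constant: 0.43·0.1 + 0.14·0.00360318 + 0.43·0.0704998 = 0.0738193.
P(III | observation) = 0.0303149 / 0.0738193 = 0.410663.

0.411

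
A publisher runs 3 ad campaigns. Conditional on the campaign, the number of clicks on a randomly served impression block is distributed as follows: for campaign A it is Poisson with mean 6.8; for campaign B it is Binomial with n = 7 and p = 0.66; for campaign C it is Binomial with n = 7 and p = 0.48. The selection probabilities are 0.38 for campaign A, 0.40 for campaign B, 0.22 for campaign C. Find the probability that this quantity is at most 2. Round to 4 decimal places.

0.0901

Conditional on each campaign, P(X ≤ 2): A: 0.0344379; B: 0.0492247; C: 0.260668.
By total probability, P(X ≤ 2) = 0.38·0.0344379 + 0.4·0.0492247 + 0.22·0.260668 = 0.0901232.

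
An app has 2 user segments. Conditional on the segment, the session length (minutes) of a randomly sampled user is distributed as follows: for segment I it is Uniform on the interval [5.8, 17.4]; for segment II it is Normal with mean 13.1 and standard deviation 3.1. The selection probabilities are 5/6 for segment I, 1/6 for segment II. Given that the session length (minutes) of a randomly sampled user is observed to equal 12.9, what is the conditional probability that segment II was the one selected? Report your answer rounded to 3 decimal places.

0.230

Likelihoods f(12.9 | ·): I: 0.0862069; II: 0.128424.
Posterior ∝ prior × likelihood. Numerator for II: 0.166667·0.128424 = 0.0214039.
Normalizing constant: 0.833333·0.0862069 + 0.166667·0.128424 = 0.093243.
P(II | observation) = 0.0214039 / 0.093243 = 0.22955.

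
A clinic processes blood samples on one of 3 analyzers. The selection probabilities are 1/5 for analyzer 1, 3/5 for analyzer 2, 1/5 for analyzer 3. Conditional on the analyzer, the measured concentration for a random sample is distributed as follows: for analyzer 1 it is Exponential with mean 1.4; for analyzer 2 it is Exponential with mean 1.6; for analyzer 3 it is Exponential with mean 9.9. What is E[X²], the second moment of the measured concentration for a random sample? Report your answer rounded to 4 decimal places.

43.0600

For each component E[X²] = Var + (mean)², giving 1: 3.92; 2: 5.12; 3: 196.02.
Overall E[X²] = 0.2·3.92 + 0.6·5.12 + 0.2·196.02 = 43.06.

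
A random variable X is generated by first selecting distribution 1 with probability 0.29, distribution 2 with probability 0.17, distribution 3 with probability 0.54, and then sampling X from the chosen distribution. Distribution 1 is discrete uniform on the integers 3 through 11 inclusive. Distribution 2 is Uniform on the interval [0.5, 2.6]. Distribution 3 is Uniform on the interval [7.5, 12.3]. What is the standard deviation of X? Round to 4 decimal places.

Per component, 1: μ=7, E[X²]=55.6667; 2: μ=1.55, E[X²]=2.77; 3: μ=9.9, E[X²]=99.93.
E[X] = 0.29·7 + 0.17·1.55 + 0.54·9.9 = 7.6395.
E[X²] = 0.29·55.6667 + 0.17·2.77 + 0.54·99.93 = 70.5764.
Var(X) = E[X²] − (E[X])² = 70.5764 − 58.362 = 12.2145.
SD(X) = √12.2145 = 3.49492.

3.4949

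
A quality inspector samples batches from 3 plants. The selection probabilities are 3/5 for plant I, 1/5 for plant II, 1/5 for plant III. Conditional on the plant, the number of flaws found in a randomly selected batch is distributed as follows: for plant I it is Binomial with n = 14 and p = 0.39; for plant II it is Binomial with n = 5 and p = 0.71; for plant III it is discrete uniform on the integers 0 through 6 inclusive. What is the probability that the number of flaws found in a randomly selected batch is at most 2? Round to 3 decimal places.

0.144

Conditional on each plant, P(X ≤ 2): I: 0.0465674; II: 0.150105; III: 0.428571.
By total probability, P(X ≤ 2) = 0.6·0.0465674 + 0.2·0.150105 + 0.2·0.428571 = 0.143676.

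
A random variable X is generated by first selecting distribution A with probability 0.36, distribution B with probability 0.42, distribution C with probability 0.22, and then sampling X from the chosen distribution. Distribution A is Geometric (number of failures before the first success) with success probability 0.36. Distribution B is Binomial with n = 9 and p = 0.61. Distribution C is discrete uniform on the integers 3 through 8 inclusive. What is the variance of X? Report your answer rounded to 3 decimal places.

Per component, A: μ=1.77778, E[X²]=8.09877; B: μ=5.49, E[X²]=32.2812; C: μ=5.5, E[X²]=33.1667.
E[X] = 0.36·1.77778 + 0.42·5.49 + 0.22·5.5 = 4.1558.
E[X²] = 0.36·8.09877 + 0.42·32.2812 + 0.22·33.1667 = 23.7703.
Var(X) = E[X²] − (E[X])² = 23.7703 − 17.2707 = 6.49965.

6.500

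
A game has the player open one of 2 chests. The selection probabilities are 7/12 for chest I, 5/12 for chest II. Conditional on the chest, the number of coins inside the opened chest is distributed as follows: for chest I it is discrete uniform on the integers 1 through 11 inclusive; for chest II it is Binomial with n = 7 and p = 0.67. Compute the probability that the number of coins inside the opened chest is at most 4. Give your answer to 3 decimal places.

Conditional on each chest, P(X ≤ 4): I: 0.363636; II: 0.421674.
By total probability, P(X ≤ 4) = 0.583333·0.363636 + 0.416667·0.421674 = 0.387819.

0.388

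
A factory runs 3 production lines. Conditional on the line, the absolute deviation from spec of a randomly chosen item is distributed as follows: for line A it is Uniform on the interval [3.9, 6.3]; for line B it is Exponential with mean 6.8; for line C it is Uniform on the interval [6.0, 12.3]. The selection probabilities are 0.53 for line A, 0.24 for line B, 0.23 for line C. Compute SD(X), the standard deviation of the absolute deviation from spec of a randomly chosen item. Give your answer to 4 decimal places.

Per component, A: μ=5.1, E[X²]=26.49; B: μ=6.8, E[X²]=92.48; C: μ=9.15, E[X²]=87.03.
E[X] = 0.53·5.1 + 0.24·6.8 + 0.23·9.15 = 6.4395.
E[X²] = 0.53·26.49 + 0.24·92.48 + 0.23·87.03 = 56.2518.
Var(X) = E[X²] − (E[X])² = 56.2518 − 41.4672 = 14.7846.
SD(X) = √14.7846 = 3.84508.

3.8451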